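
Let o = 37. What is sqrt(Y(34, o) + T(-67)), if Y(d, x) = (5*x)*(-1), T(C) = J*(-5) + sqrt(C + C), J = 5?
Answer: sqrt(-210 + I*sqrt(134)) ≈ 0.39925 + 14.497*I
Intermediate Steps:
T(C) = -25 + sqrt(2)*sqrt(C) (T(C) = 5*(-5) + sqrt(C + C) = -25 + sqrt(2*C) = -25 + sqrt(2)*sqrt(C))
Y(d, x) = -5*x
sqrt(Y(34, o) + T(-67)) = sqrt(-5*37 + (-25 + sqrt(2)*sqrt(-67))) = sqrt(-185 + (-25 + sqrt(2)*(I*sqrt(67)))) = sqrt(-185 + (-25 + I*sqrt(134))) = sqrt(-210 + I*sqrt(134))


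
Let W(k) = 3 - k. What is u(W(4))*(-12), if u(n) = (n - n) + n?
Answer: 12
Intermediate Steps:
u(n) = n (u(n) = 0 + n = n)
u(W(4))*(-12) = (3 - 1*4)*(-12) = (3 - 4)*(-12) = -1*(-12) = 12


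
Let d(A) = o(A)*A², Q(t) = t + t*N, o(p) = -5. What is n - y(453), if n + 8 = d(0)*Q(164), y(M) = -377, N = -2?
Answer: 369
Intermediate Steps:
Q(t) = -t (Q(t) = t + t*(-2) = t - 2*t = -t)
d(A) = -5*A²
n = -8 (n = -8 + (-5*0²)*(-1*164) = -8 - 5*0*(-164) = -8 + 0*(-164) = -8 + 0 = -8)
n - y(453) = -8 - 1*(-377) = -8 + 377 = 369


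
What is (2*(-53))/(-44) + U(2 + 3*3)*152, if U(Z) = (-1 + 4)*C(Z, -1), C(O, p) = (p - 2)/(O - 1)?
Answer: -14783/110 ≈ -134.39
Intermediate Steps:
C(O, p) = (-2 + p)/(-1 + O)
U(Z) = -9/(-1 + Z) (U(Z) = (-1 + 4)*((-2 - 1)/(-1 + Z)) = 3*(-3/(-1 + Z)) = -9/(-1 + Z))
(2*(-53))/(-44) + U(2 + 3*3)*152 = (2*(-53))/(-44) - 9/(-1 + (2 + 3*3))*152 = -106*(-1/44) - 9/(-1 + (2 + 9))*152 = 53/22 - 9/(-1 + 11)*152 = 53/22 - 9/10*152 = 53/22 - 684/5 = -14783/110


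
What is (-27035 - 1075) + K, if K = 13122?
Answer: -14988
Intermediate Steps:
(-27035 - 1075) + K = (-27035 - 1075) + 13122 = -28110 + 13122 = -14988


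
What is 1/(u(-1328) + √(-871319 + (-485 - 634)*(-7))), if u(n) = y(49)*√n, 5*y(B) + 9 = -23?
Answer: 5*I/(-5*√863486 + 128*√83) ≈ -0.0014368*I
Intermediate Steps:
y(B) = -32/5 (y(B) = -9/5 + (⅕)*(-23) = -9/5 - 23/5 = -32/5)
u(n) = -32*√n/5
1/(u(-1328) + √(-871319 + (-485 - 634)*(-7))) = 1/(-128*I*√83/5 + √(-871319 + (-485 - 634)*(-7))) = 1/(-128*I*√83/5 + √(-871319 - 1119*(-7))) = 1/(-128*I*√83/5 + √(-871319 + 7833)) = 1/(-128*I*√83/5 + √(-863486)) = 1/(-128*I*√83/5 + I*√863486) = 1/(I*√863486 - 128*I*√83/5)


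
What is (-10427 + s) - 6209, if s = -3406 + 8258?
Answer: -11784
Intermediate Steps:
s = 4852
(-10427 + s) - 6209 = (-10427 + 4852) - 6209 = -5575 - 6209 = -11784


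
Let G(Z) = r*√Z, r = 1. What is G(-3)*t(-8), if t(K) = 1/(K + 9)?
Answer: I*√3 ≈ 1.732*I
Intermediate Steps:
G(Z) = √Z (G(Z) = 1*√Z = √Z)
t(K) = 1/(9 + K)
G(-3)*t(-8) = √(-3)/(9 - 8) = (I*√3)/1 = (I*√3)*1 = I*√3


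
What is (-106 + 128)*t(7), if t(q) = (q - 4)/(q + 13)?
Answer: 33/10 ≈ 3.3000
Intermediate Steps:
t(q) = (-4 + q)/(13 + q)
(-106 + 128)*t(7) = (-106 + 128)*((-4 + 7)/(13 + 7)) = 22*(3/20) = 33/10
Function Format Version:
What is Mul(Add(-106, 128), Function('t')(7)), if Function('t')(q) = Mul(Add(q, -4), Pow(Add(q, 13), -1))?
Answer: Rational(33, 10) ≈ 3.3000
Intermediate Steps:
Function('t')(q) = Mul(Pow(Add(13, q), -1), Add(-4, q)) (Function('t')(q) = Mul(Add(-4, q), Pow(Add(13, q), -1)) = Mul(Pow(Add(13, q), -1), Add(-4, q)))
Mul(Add(-106, 128), Function('t')(7)) = Mul(Add(-106, 128), Mul(Pow(Add(13, 7), -1), Add(-4, 7))) = Mul(22, Mul(Pow(20, -1), 3)) = Mul(22, Mul(Rational(1, 20), 3)) = Mul(22, Rational(3, 20)) = Rational(33, 10)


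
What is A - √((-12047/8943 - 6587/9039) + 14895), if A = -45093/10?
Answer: -45093/10 - √1201440295997005097/8981753 ≈ -4631.3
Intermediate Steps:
A = -45093/10 (A = -45093*⅒ = -45093/10 ≈ -4509.3)
A - √((-12047/8943 - 6587/9039) + 14895) = -45093/10 - √((-12047/8943 - 6587/9039) + 14895) = -45093/10 - √(-18644486/8981753 + 14895) = -45093/10 - √(133764566449/8981753) = -45093/10 - √1201440295997005097/8981753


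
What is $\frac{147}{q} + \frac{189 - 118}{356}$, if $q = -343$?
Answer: $- \frac{571}{2492} \approx -0.22913$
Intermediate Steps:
$\frac{147}{q} + \frac{189 - 118}{356} = \frac{147}{-343} + \frac{189 - 118}{356} = 147 \left(- \frac{1}{343}\right) + \left(189 - 118\right) \frac{1}{356} = - \frac{3}{7} + 71 \cdot \frac{1}{356} = - \frac{3}{7} + \frac{71}{356} = - \frac{571}{2492}$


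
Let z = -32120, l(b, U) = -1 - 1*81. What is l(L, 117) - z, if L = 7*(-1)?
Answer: 32038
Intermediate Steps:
L = -7
l(b, U) = -82 (l(b, U) = -1 - 81 = -82)
l(L, 117) - z = -82 - 1*(-32120) = -82 + 32120 = 32038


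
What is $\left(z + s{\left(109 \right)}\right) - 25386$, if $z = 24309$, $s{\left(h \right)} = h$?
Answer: $-968$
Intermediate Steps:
$\left(z + s{\left(109 \right)}\right) - 25386 = \left(24309 + 109\right) - 25386 = 24418 - 25386 = -968$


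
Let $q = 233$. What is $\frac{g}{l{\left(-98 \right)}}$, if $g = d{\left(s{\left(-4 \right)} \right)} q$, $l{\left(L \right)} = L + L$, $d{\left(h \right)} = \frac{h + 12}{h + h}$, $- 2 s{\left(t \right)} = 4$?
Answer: $\frac{1165}{392} \approx 2.9719$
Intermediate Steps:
$s{\left(t \right)} = -2$ ($s{\left(t \right)} = \left(- \frac{1}{2}\right) 4 = -2$)
$d{\left(h \right)} = \frac{12 + h}{2 h}$
$l{\left(L \right)} = 2 L$
$g = - \frac{1165}{2}$ ($g = \frac{12 - 2}{2 \left(-2\right)} 233 = \frac{1}{2} \left(- \frac{1}{2}\right) 10 \cdot 233 = \left(- \frac{5}{2}\right) 233 = - \frac{1165}{2} \approx -582.5$)
$\frac{g}{l{\left(-98 \right)}} = - \frac{1165}{2 \cdot 2 \left(-98\right)} = - \frac{1165}{2 \left(-196\right)} = \left(- \frac{1165}{2}\right) \left(- \frac{1}{196}\right) = \frac{1165}{392}$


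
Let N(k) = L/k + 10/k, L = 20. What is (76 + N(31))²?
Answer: 5692996/961 ≈ 5924.0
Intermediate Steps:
N(k) = 30/k (N(k) = 20/k + 10/k = 30/k)
(76 + N(31))² = (76 + 30/31)² = (2386/31)² = 5692996/961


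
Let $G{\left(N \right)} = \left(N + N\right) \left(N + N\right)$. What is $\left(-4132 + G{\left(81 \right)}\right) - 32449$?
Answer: $-10337$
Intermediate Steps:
$G{\left(N \right)} = 4 N^{2}$ ($G{\left(N \right)} = 2 N 2 N = 4 N^{2}$)
$\left(-4132 + G{\left(81 \right)}\right) - 32449 = \left(-4132 + 4 \cdot 81^{2}\right) - 32449 = \left(-4132 + 4 \cdot 6561\right) - 32449 = \left(-4132 + 26244\right) - 32449 = 22112 - 32449 = -10337$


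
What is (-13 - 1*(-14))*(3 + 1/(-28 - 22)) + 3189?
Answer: 159599/50 ≈ 3192.0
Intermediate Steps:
(-13 - 1*(-14))*(3 + 1/(-28 - 22)) + 3189 = (-13 + 14)*(3 + 1/(-50)) + 3189 = 1*(3 - 1/50) + 3189 = 1*(149/50) + 3189 = 149/50 + 3189 = 159599/50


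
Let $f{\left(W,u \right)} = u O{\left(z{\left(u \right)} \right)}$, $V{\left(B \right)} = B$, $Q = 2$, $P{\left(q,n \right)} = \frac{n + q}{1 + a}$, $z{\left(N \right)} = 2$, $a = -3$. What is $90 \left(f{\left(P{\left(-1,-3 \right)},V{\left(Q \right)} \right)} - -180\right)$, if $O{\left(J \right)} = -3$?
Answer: $15660$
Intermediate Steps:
$P{\left(q,n \right)} = - \frac{n}{2} - \frac{q}{2}$ ($P{\left(q,n \right)} = \frac{n + q}{1 - 3} = \frac{n + q}{-2} = \left(n + q\right) \left(- \frac{1}{2}\right) = - \frac{n}{2} - \frac{q}{2}$)
$f{\left(W,u \right)} = - 3 u$ ($f{\left(W,u \right)} = u \left(-3\right) = - 3 u$)
$90 \left(f{\left(P{\left(-1,-3 \right)},V{\left(Q \right)} \right)} - -180\right) = 90 \left(\left(-3\right) 2 - -180\right) = 90 \left(-6 + 180\right) = 90 \cdot 174 = 15660$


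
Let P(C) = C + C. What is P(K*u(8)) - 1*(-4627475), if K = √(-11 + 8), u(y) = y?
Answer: 4627475 + 16*I*√3 ≈ 4.6275e+6 + 27.713*I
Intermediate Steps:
K = I*√3 (K = √(-3) = I*√3 ≈ 1.732*I)
P(C) = 2*C
P(K*u(8)) - 1*(-4627475) = 2*((I*√3)*8) - 1*(-4627475) = 2*(8*I*√3) + 4627475 = 16*I*√3 + 4627475 = 4627475 + 16*I*√3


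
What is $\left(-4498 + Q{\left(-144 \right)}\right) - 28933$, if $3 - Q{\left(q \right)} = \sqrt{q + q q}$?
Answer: $-33428 - 12 \sqrt{143} \approx -33572.0$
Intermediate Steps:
$Q{\left(q \right)} = 3 - \sqrt{q + q^{2}}$ ($Q{\left(q \right)} = 3 - \sqrt{q + q q} = 3 - \sqrt{q + q^{2}}$)
$\left(-4498 + Q{\left(-144 \right)}\right) - 28933 = \left(-4498 + \left(3 - \sqrt{- 144 \left(1 - 144\right)}\right)\right) - 28933 = \left(-4498 + \left(3 - \sqrt{\left(-144\right) \left(-143\right)}\right)\right) - 28933 = \left(-4498 + \left(3 - \sqrt{20592}\right)\right) - 28933 = \left(-4498 + \left(3 - 12 \sqrt{143}\right)\right) - 28933 = \left(-4495 - 12 \sqrt{143}\right) - 28933 = -33428 - 12 \sqrt{143}$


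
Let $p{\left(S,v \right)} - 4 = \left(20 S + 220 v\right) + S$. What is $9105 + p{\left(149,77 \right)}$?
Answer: $29178$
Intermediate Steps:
$p{\left(S,v \right)} = 4 + 21 S + 220 v$ ($p{\left(S,v \right)} = 4 + \left(\left(20 S + 220 v\right) + S\right) = 4 + \left(21 S + 220 v\right) = 4 + 21 S + 220 v$)
$9105 + p{\left(149,77 \right)} = 9105 + \left(4 + 21 \cdot 149 + 220 \cdot 77\right) = 9105 + \left(4 + 3129 + 16940\right) = 9105 + 20073 = 29178$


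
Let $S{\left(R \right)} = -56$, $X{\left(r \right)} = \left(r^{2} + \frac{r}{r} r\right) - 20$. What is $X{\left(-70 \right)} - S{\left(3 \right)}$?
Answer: $4866$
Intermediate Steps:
$X{\left(r \right)} = -20 + r + r^{2}$ ($X{\left(r \right)} = \left(r^{2} + 1 r\right) - 20 = \left(r^{2} + r\right) - 20 = \left(r + r^{2}\right) - 20 = -20 + r + r^{2}$)
$X{\left(-70 \right)} - S{\left(3 \right)} = \left(-20 - 70 + \left(-70\right)^{2}\right) - -56 = \left(-20 - 70 + 4900\right) + 56 = 4810 + 56 = 4866$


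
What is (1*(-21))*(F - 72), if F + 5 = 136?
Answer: -1239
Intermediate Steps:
F = 131 (F = -5 + 136 = 131)
(1*(-21))*(F - 72) = (1*(-21))*(131 - 72) = -21*59 = -1239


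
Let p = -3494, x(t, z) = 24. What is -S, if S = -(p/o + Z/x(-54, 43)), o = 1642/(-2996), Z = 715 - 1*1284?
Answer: 125149139/19704 ≈ 6351.5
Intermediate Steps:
Z = -569 (Z = 715 - 1284 = -569)
o = -821/1498 (o = 1642*(-1/2996) = -821/1498 ≈ -0.54806)
S = -125149139/19704 (S = -(-3494/(-821/1498) - 569/24) = -(-3494*(-1498/821) - 569*1/24) = -(5234012/821 - 569/24) = -1*125149139/19704 = -125149139/19704 ≈ -6351.5)
-S = -1*(-125149139/19704) = 125149139/19704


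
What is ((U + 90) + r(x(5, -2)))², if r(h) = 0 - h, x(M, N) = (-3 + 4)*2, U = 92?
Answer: 32400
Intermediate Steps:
x(M, N) = 2 (x(M, N) = 1*2 = 2)
r(h) = -h
((U + 90) + r(x(5, -2)))² = ((92 + 90) - 1*2)² = (182 - 2)² = 180² = 32400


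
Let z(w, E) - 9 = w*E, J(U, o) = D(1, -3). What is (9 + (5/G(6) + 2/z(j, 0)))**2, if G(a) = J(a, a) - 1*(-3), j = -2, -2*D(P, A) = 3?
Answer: 12769/81 ≈ 157.64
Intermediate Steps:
D(P, A) = -3/2 (D(P, A) = -1/2*3 = -3/2)
J(U, o) = -3/2
z(w, E) = 9 + E*w (z(w, E) = 9 + w*E = 9 + E*w)
G(a) = 3/2 (G(a) = -3/2 - 1*(-3) = -3/2 + 3 = 3/2)
(9 + (5/G(6) + 2/z(j, 0)))**2 = (9 + (5/(3/2) + 2/(9 + 0*(-2))))**2 = (9 + (5*(2/3) + 2/(9 + 0)))**2 = (9 + (10/3 + 2/9))**2 = (9 + 32/9)**2 = (113/9)**2 = 12769/81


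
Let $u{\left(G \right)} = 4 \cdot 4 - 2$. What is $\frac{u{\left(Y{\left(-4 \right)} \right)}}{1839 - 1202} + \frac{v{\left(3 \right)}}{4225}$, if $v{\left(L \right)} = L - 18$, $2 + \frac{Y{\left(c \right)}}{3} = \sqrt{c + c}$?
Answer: $\frac{109}{5915} \approx 0.018428$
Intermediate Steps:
$Y{\left(c \right)} = -6 + 3 \sqrt{2} \sqrt{c}$ ($Y{\left(c \right)} = -6 + 3 \sqrt{c + c} = -6 + 3 \sqrt{2 c} = -6 + 3 \sqrt{2} \sqrt{c}$)
$u{\left(G \right)} = 14$ ($u{\left(G \right)} = 16 - 2 = 14$)
$v{\left(L \right)} = -18 + L$
$\frac{u{\left(Y{\left(-4 \right)} \right)}}{1839 - 1202} + \frac{v{\left(3 \right)}}{4225} = \frac{14}{1839 - 1202} + \frac{-18 + 3}{4225} = \frac{14}{637} - \frac{3}{845} = 14 \cdot \frac{1}{637} - \frac{3}{845} = \frac{2}{91} - \frac{3}{845} = \frac{109}{5915}$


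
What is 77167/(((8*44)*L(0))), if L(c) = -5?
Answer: -77167/1760 ≈ -43.845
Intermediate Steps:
77167/(((8*44)*L(0))) = 77167/(((8*44)*(-5))) = 77167/((352*(-5))) = 77167/(-1760) = 77167*(-1/1760) = -77167/1760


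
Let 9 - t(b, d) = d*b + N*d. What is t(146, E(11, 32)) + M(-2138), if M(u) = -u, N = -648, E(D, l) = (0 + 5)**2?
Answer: 14697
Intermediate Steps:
E(D, l) = 25 (E(D, l) = 5**2 = 25)
t(b, d) = 9 + 648*d - b*d (t(b, d) = 9 - (d*b - 648*d) = 9 - (b*d - 648*d) = 9 - (-648*d + b*d) = 9 + (648*d - b*d) = 9 + 648*d - b*d)
t(146, E(11, 32)) + M(-2138) = (9 + 648*25 - 1*146*25) - 1*(-2138) = (9 + 16200 - 3650) + 2138 = 12559 + 2138 = 14697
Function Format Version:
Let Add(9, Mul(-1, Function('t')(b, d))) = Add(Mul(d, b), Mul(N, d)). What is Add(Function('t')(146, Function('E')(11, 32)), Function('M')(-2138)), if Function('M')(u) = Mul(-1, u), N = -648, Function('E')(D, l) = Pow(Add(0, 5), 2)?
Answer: 14697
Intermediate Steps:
Function('E')(D, l) = 25 (Function('E')(D, l) = Pow(5, 2) = 25)
Function('t')(b, d) = Add(9, Mul(648, d), Mul(-1, b, d)) (Function('t')(b, d) = Add(9, Mul(-1, Add(Mul(d, b), Mul(-648, d)))) = Add(9, Mul(-1, Add(Mul(b, d), Mul(-648, d)))) = Add(9, Mul(-1, Add(Mul(-648, d), Mul(b, d)))) = Add(9, Add(Mul(648, d), Mul(-1, b, d))) = Add(9, Mul(648, d), Mul(-1, b, d)))
Add(Function('t')(146, Function('E')(11, 32)), Function('M')(-2138)) = Add(Add(9, Mul(648, 25), Mul(-1, 146, 25)), Mul(-1, -2138)) = Add(Add(9, 16200, -3650), 2138) = Add(12559, 2138) = 14697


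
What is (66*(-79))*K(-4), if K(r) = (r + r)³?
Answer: 2669568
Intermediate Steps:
K(r) = 8*r³ (K(r) = (2*r)³ = 8*r³)
(66*(-79))*K(-4) = (66*(-79))*(8*(-4)³) = -41712*(-64) = -5214*(-512) = 2669568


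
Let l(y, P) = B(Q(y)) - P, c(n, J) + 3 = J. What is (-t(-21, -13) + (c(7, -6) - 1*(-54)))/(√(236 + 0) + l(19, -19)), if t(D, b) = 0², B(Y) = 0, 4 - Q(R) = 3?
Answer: 171/25 - 18*√59/25 ≈ 1.3096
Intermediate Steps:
Q(R) = 1 (Q(R) = 4 - 1*3 = 4 - 3 = 1)
c(n, J) = -3 + J
l(y, P) = -P (l(y, P) = 0 - P = -P)
t(D, b) = 0
(-t(-21, -13) + (c(7, -6) - 1*(-54)))/(√(236 + 0) + l(19, -19)) = (-1*0 + ((-3 - 6) - 1*(-54)))/(√(236 + 0) - 1*(-19)) = (0 + (-9 + 54))/(√236 + 19) = (0 + 45)/(2*√59 + 19) = 45/(19 + 2*√59)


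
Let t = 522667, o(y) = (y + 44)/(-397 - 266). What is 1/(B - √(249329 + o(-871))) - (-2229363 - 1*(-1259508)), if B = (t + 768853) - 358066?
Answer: 280140603370586260836/288847924040477 + √109597847502/577695848080954 ≈ 9.6986e+5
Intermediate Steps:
o(y) = -44/663 - y/663 (o(y) = (44 + y)/(-663) = (44 + y)*(-1/663) = -44/663 - y/663)
B = 933454 (B = (522667 + 768853) - 358066 = 1291520 - 358066 = 933454)
1/(B - √(249329 + o(-871))) - (-2229363 - 1*(-1259508)) = 1/(933454 - √(249329 + (-44/663 - 1/663*(-871)))) - (-2229363 - 1*(-1259508)) = 1/(933454 - √(249329 + (-44/663 + 67/51))) - (-2229363 + 1259508) = 1/(933454 - √(249329 + 827/663)) - 1*(-969855) = 1/(933454 - √(165305954/663)) + 969855 = 1/(933454 - √109597847502/663) + 969855 = 969855 + 1/(933454 - √109597847502/663)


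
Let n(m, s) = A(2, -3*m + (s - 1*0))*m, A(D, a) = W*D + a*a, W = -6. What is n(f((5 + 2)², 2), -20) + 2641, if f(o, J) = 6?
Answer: 11233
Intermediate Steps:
A(D, a) = a² - 6*D (A(D, a) = -6*D + a*a = -6*D + a² = a² - 6*D)
n(m, s) = m*(-12 + (s - 3*m)²) (n(m, s) = ((-3*m + (s - 1*0))² - 6*2)*m = ((-3*m + (s + 0))² - 12)*m = ((-3*m + s)² - 12)*m = ((s - 3*m)² - 12)*m = (-12 + (s - 3*m)²)*m = m*(-12 + (s - 3*m)²))
n(f((5 + 2)², 2), -20) + 2641 = 6*(-12 + (-1*(-20) + 3*6)²) + 2641 = 6*(-12 + (20 + 18)²) + 2641 = 6*(-12 + 38²) + 2641 = 6*(-12 + 1444) + 2641 = 6*1432 + 2641 = 8592 + 2641 = 11233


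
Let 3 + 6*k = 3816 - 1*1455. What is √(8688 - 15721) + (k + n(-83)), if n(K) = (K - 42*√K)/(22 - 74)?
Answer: 20519/52 + I*√7033 + 21*I*√83/26 ≈ 394.6 + 91.221*I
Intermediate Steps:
n(K) = -K/52 + 21*√K/26 (n(K) = (K - 42*√K)/(-52) = (K - 42*√K)*(-1/52) = -K/52 + 21*√K/26)
k = 393 (k = -½ + (3816 - 1*1455)/6 = -½ + (3816 - 1455)/6 = -½ + (⅙)*2361 = -½ + 787/2 = 393)
√(8688 - 15721) + (k + n(-83)) = √(8688 - 15721) + (393 + (-1/52*(-83) + 21*√(-83)/26)) = √(-7033) + (393 + (83/52 + 21*(I*√83)/26)) = I*√7033 + (393 + (83/52 + 21*I*√83/26)) = I*√7033 + (20519/52 + 21*I*√83/26) = 20519/52 + I*√7033 + 21*I*√83/26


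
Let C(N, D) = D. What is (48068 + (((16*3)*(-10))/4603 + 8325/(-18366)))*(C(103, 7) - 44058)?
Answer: -59667945833528753/28179566 ≈ -2.1174e+9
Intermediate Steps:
(48068 + (((16*3)*(-10))/4603 + 8325/(-18366)))*(C(103, 7) - 44058) = (48068 + (((16*3)*(-10))/4603 + 8325/(-18366)))*(7 - 44058) = (48068 + ((48*(-10))*(1/4603) + 8325*(-1/18366)))*(-44051) = (48068 + (-480*1/4603 - 2775/6122))*(-44051) = (48068 + (-480/4603 - 2775/6122))*(-44051) = (48068 - 15711885/28179566)*(-44051) = (1354519666603/28179566)*(-44051) = -59667945833528753/28179566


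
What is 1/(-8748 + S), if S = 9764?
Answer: 1/1016 ≈ 0.00098425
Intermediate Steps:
1/(-8748 + S) = 1/(-8748 + 9764) = 1/1016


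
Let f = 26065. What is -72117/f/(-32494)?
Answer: 72117/846956110 ≈ 8.5148e-5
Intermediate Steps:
-72117/f/(-32494) = -72117/26065/(-32494) = -72117*1/26065*(-1/32494) = -72117/26065*(-1/32494) = 72117/846956110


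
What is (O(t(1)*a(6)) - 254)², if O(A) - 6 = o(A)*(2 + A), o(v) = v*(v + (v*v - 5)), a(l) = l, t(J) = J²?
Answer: 2334784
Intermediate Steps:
o(v) = v*(-5 + v + v²) (o(v) = v*(v + (v² - 5)) = v*(v + (-5 + v²)) = v*(-5 + v + v²))
O(A) = 6 + A*(2 + A)*(-5 + A + A²) (O(A) = 6 + (A*(-5 + A + A²))*(2 + A) = 6 + A*(2 + A)*(-5 + A + A²))
(O(t(1)*a(6)) - 254)² = ((6 + (1²*6)⁴ - 10*1²*6 - 3*(1²*6)² + 3*(1²*6)³) - 254)² = ((6 + (1*6)⁴ - 10*6 - 3*(1*6)² + 3*(1*6)³) - 254)² = ((6 + 6⁴ - 10*6 - 3*6² + 3*6³) - 254)² = ((6 + 1296 - 60 - 3*36 + 3*216) - 254)² = ((6 + 1296 - 60 - 108 + 648) - 254)² = (1782 - 254)² = 1528² = 2334784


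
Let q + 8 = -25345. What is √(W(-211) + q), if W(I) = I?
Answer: 2*I*√6391 ≈ 159.89*I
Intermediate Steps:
q = -25353 (q = -8 - 25345 = -25353)
√(W(-211) + q) = √(-211 - 25353) = √(-25564) = 2*I*√6391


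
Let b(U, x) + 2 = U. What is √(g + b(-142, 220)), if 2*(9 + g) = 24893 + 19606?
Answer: √88386/2 ≈ 148.65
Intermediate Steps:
b(U, x) = -2 + U
g = 44481/2 (g = -9 + (24893 + 19606)/2 = -9 + (½)*44499 = -9 + 44499/2 = 44481/2 ≈ 22241.)
√(g + b(-142, 220)) = √(44481/2 + (-2 - 142)) = √(44481/2 - 144) = √(44193/2) = √88386/2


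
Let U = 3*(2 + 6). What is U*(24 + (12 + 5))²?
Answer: 40344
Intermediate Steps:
U = 24 (U = 3*8 = 24)
U*(24 + (12 + 5))² = 24*(24 + (12 + 5))² = 24*(24 + 17)² = 24*41² = 24*1681 = 40344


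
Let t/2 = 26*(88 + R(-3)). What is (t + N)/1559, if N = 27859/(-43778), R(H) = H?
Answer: 193470901/68249902 ≈ 2.8347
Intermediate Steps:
N = -27859/43778 (N = 27859*(-1/43778) = -27859/43778 ≈ -0.63637)
t = 4420 (t = 2*(26*(88 - 3)) = 2*(26*85) = 2*2210 = 4420)
(t + N)/1559 = (4420 - 27859/43778)/1559 = (193470901/43778)*(1/1559) = 193470901/68249902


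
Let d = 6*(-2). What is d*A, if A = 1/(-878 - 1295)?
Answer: 12/2173 ≈ 0.0055223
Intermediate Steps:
d = -12
A = -1/2173 (A = 1/(-2173) = -1/2173 ≈ -0.00046019)
d*A = -12*(-1/2173) = 12/2173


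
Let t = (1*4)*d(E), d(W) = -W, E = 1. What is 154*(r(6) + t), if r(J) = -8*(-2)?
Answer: 1848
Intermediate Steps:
r(J) = 16
t = -4 (t = (1*4)*(-1*1) = 4*(-1) = -4)
154*(r(6) + t) = 154*(16 - 4) = 154*12 = 1848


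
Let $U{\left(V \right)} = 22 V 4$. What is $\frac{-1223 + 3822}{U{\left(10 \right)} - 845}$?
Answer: $\frac{2599}{35} \approx 74.257$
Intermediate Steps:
$U{\left(V \right)} = 88 V$
$\frac{-1223 + 3822}{U{\left(10 \right)} - 845} = \frac{-1223 + 3822}{88 \cdot 10 - 845} = \frac{2599}{880 - 845} = \frac{2599}{35}$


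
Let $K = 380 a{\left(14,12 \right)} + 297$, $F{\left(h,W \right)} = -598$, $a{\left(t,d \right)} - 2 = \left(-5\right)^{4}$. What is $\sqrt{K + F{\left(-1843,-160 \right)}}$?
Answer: $\sqrt{237959} \approx 487.81$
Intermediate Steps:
$a{\left(t,d \right)} = 627$ ($a{\left(t,d \right)} = 2 + \left(-5\right)^{4} = 2 + 625 = 627$)
$K = 238557$ ($K = 380 \cdot 627 + 297 = 238260 + 297 = 238557$)
$\sqrt{K + F{\left(-1843,-160 \right)}} = \sqrt{238557 - 598} = \sqrt{237959}$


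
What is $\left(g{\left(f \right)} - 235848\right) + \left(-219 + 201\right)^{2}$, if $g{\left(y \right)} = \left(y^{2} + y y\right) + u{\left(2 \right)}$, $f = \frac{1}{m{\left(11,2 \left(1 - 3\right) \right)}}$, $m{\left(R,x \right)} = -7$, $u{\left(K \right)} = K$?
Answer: $- \frac{11540576}{49} \approx -2.3552 \cdot 10^{5}$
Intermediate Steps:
$f = - \frac{1}{7}$ ($f = \frac{1}{-7} = - \frac{1}{7} \approx -0.14286$)
$g{\left(y \right)} = 2 + 2 y^{2}$ ($g{\left(y \right)} = \left(y^{2} + y y\right) + 2 = \left(y^{2} + y^{2}\right) + 2 = 2 y^{2} + 2 = 2 + 2 y^{2}$)
$\left(g{\left(f \right)} - 235848\right) + \left(-219 + 201\right)^{2} = \left(\left(2 + 2 \left(- \frac{1}{7}\right)^{2}\right) - 235848\right) + \left(-219 + 201\right)^{2} = \left(\left(2 + 2 \cdot \frac{1}{49}\right) - 235848\right) + \left(-18\right)^{2} = \left(\left(2 + \frac{2}{49}\right) - 235848\right) + 324 = \left(\frac{100}{49} - 235848\right) + 324 = - \frac{11556452}{49} + 324 = - \frac{11540576}{49}$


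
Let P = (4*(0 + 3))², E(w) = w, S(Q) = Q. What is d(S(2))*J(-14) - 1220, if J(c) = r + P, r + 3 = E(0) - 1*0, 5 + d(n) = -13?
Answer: -3758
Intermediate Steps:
d(n) = -18 (d(n) = -5 - 13 = -18)
P = 144 (P = (4*3)² = 12² = 144)
r = -3 (r = -3 + (0 - 1*0) = -3 + (0 + 0) = -3 + 0 = -3)
J(c) = 141 (J(c) = -3 + 144 = 141)
d(S(2))*J(-14) - 1220 = -18*141 - 1220 = -2538 - 1220 = -3758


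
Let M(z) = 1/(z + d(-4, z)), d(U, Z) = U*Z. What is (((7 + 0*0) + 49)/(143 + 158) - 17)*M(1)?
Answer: 241/43 ≈ 5.6047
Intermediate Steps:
M(z) = -1/(3*z) (M(z) = 1/(z - 4*z) = 1/(-3*z) = -1/(3*z))
(((7 + 0*0) + 49)/(143 + 158) - 17)*M(1) = (((7 + 0*0) + 49)/(143 + 158) - 17)*(-⅓/1) = (((7 + 0) + 49)/301 - 17)*(-⅓*1) = ((7 + 49)*(1/301) - 17)*(-⅓) = (56*(1/301) - 17)*(-⅓) = (8/43 - 17)*(-⅓) = -723/43*(-⅓) = 241/43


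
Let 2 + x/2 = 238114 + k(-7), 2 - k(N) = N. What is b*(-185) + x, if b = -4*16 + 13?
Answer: 485677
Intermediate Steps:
k(N) = 2 - N
b = -51 (b = -64 + 13 = -51)
x = 476242 (x = -4 + 2*(238114 + (2 - 1*(-7))) = -4 + 2*(238114 + (2 + 7)) = -4 + 2*(238114 + 9) = -4 + 2*238123 = -4 + 476246 = 476242)
b*(-185) + x = -51*(-185) + 476242 = 9435 + 476242 = 485677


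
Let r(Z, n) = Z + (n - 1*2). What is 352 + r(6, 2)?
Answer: 358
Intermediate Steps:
r(Z, n) = -2 + Z + n (r(Z, n) = Z + (n - 2) = Z + (-2 + n) = -2 + Z + n)
352 + r(6, 2) = 352 + (-2 + 6 + 2) = 352 + 6 = 358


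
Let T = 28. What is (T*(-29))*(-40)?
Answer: 32480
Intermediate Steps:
(T*(-29))*(-40) = (28*(-29))*(-40) = -812*(-40) = 32480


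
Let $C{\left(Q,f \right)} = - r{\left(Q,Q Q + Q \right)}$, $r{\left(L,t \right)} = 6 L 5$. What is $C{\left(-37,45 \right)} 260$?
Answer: $288600$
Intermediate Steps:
$r{\left(L,t \right)} = 30 L$
$C{\left(Q,f \right)} = - 30 Q$
$C{\left(-37,45 \right)} 260 = \left(-30\right) \left(-37\right) 260 = 1110 \cdot 260 = 288600$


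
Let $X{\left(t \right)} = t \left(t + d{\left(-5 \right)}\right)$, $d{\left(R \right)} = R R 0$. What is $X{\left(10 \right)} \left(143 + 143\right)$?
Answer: $28600$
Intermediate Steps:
$d{\left(R \right)} = 0$ ($d{\left(R \right)} = R^{2} \cdot 0 = 0$)
$X{\left(t \right)} = t^{2}$ ($X{\left(t \right)} = t \left(t + 0\right) = t t = t^{2}$)
$X{\left(10 \right)} \left(143 + 143\right) = 10^{2} \left(143 + 143\right) = 100 \cdot 286 = 28600$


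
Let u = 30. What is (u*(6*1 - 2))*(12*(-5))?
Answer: -7200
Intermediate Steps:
(u*(6*1 - 2))*(12*(-5)) = (30*(6*1 - 2))*(12*(-5)) = (30*(6 - 2))*(-60) = (30*4)*(-60) = 120*(-60) = -7200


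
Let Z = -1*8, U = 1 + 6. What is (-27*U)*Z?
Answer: 1512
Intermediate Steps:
U = 7
Z = -8
(-27*U)*Z = -27*7*(-8) = -189*(-8) = 1512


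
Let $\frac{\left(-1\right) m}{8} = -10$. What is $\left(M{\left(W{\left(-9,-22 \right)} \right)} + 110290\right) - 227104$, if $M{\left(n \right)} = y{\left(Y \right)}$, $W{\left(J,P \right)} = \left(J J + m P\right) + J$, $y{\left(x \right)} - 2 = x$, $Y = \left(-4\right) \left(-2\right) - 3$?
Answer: $-116807$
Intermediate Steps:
$Y = 5$ ($Y = 8 - 3 = 5$)
$y{\left(x \right)} = 2 + x$
$m = 80$ ($m = \left(-8\right) \left(-10\right) = 80$)
$W{\left(J,P \right)} = J + J^{2} + 80 P$ ($W{\left(J,P \right)} = \left(J J + 80 P\right) + J = \left(J^{2} + 80 P\right) + J = J + J^{2} + 80 P$)
$M{\left(n \right)} = 7$ ($M{\left(n \right)} = 2 + 5 = 7$)
$\left(M{\left(W{\left(-9,-22 \right)} \right)} + 110290\right) - 227104 = \left(7 + 110290\right) - 227104 = 110297 - 227104 = -116807$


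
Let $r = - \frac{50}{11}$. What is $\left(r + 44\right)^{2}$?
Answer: $\frac{188356}{121} \approx 1556.7$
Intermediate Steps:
$r = - \frac{50}{11}$ ($r = \left(-50\right) \frac{1}{11} = - \frac{50}{11} \approx -4.5455$)
$\left(r + 44\right)^{2} = \left(- \frac{50}{11} + 44\right)^{2} = \left(\frac{434}{11}\right)^{2} = \frac{188356}{121}$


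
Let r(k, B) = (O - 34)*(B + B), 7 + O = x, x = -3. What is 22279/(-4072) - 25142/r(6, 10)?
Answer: 2586647/111980 ≈ 23.099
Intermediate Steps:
O = -10 (O = -7 - 3 = -10)
r(k, B) = -88*B (r(k, B) = (-10 - 34)*(B + B) = -88*B)
22279/(-4072) - 25142/r(6, 10) = 22279/(-4072) - 25142/((-88*10)) = 22279*(-1/4072) - 25142/(-880) = -22279/4072 - 25142*(-1/880) = -22279/4072 + 12571/440 = 2586647/111980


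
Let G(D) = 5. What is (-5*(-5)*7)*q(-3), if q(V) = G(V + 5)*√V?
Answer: 875*I*√3 ≈ 1515.5*I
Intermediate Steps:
q(V) = 5*√V
(-5*(-5)*7)*q(-3) = (-5*(-5)*7)*(5*√(-3)) = (25*7)*(5*(I*√3)) = 175*(5*I*√3) = 875*I*√3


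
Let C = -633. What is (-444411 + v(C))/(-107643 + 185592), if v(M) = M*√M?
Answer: -49379/8661 - 211*I*√633/25983 ≈ -5.7013 - 0.20431*I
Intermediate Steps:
v(M) = M^(3/2)
(-444411 + v(C))/(-107643 + 185592) = (-444411 + (-633)^(3/2))/(-107643 + 185592) = (-444411 - 633*I*√633)/77949 = (-444411 - 633*I*√633)*(1/77949) = -49379/8661 - 211*I*√633/25983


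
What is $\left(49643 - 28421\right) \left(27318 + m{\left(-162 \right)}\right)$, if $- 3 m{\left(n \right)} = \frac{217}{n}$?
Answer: $\frac{1739256215}{3} \approx 5.7975 \cdot 10^{8}$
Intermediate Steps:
$m{\left(n \right)} = - \frac{217}{3 n}$ ($m{\left(n \right)} = - \frac{217 \frac{1}{n}}{3} = - \frac{217}{3 n}$)
$\left(49643 - 28421\right) \left(27318 + m{\left(-162 \right)}\right) = \left(49643 - 28421\right) \left(27318 - \frac{217}{3 \left(-162\right)}\right) = 21222 \left(27318 - - \frac{217}{486}\right) = 21222 \left(27318 + \frac{217}{486}\right) = 21222 \cdot \frac{13276765}{486} = \frac{1739256215}{3}$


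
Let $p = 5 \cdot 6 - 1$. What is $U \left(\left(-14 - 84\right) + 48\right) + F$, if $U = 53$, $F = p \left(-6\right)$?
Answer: $-2824$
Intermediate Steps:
$p = 29$ ($p = 30 - 1 = 29$)
$F = -174$ ($F = 29 \left(-6\right) = -174$)
$U \left(\left(-14 - 84\right) + 48\right) + F = 53 \left(\left(-14 - 84\right) + 48\right) - 174 = 53 \left(-98 + 48\right) - 174 = 53 \left(-50\right) - 174 = -2650 - 174 = -2824$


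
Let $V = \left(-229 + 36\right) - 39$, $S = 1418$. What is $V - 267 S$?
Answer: $-378838$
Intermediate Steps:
$V = -232$ ($V = -193 - 39 = -232$)
$V - 267 S = -232 - 378606 = -378838$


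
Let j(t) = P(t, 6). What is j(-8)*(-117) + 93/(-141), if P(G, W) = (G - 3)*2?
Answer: 120947/47 ≈ 2573.3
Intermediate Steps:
P(G, W) = -6 + 2*G (P(G, W) = (-3 + G)*2 = -6 + 2*G)
j(t) = -6 + 2*t
j(-8)*(-117) + 93/(-141) = (-6 + 2*(-8))*(-117) + 93/(-141) = (-6 - 16)*(-117) + 93*(-1/141) = -22*(-117) - 31/47 = 2574 - 31/47 = 120947/47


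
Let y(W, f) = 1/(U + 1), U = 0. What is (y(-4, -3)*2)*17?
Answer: 34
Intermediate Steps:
y(W, f) = 1 (y(W, f) = 1/(0 + 1) = 1/1 = 1)
(y(-4, -3)*2)*17 = (1*2)*17 = 2*17 = 34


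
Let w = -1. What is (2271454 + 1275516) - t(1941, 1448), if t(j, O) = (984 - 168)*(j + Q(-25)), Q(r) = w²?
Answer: 1962298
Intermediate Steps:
Q(r) = 1 (Q(r) = (-1)² = 1)
t(j, O) = 816 + 816*j (t(j, O) = (984 - 168)*(j + 1) = 816*(1 + j) = 816 + 816*j)
(2271454 + 1275516) - t(1941, 1448) = (2271454 + 1275516) - (816 + 816*1941) = 3546970 - (816 + 1583856) = 3546970 - 1*1584672 = 3546970 - 1584672 = 1962298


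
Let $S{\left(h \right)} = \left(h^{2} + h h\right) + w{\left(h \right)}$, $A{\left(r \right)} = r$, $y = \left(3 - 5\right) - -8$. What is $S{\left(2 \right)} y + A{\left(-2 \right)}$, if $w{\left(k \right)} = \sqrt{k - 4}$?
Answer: $46 + 6 i \sqrt{2} \approx 46.0 + 8.4853 i$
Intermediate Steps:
$y = 6$ ($y = \left(3 - 5\right) + 8 = -2 + 8 = 6$)
$w{\left(k \right)} = \sqrt{-4 + k}$
$S{\left(h \right)} = \sqrt{-4 + h} + 2 h^{2}$ ($S{\left(h \right)} = \left(h^{2} + h h\right) + \sqrt{-4 + h} = \left(h^{2} + h^{2}\right) + \sqrt{-4 + h} = 2 h^{2} + \sqrt{-4 + h} = \sqrt{-4 + h} + 2 h^{2}$)
$S{\left(2 \right)} y + A{\left(-2 \right)} = \left(\sqrt{-4 + 2} + 2 \cdot 2^{2}\right) 6 - 2 = \left(\sqrt{-2} + 2 \cdot 4\right) 6 - 2 = \left(i \sqrt{2} + 8\right) 6 - 2 = \left(8 + i \sqrt{2}\right) 6 - 2 = \left(48 + 6 i \sqrt{2}\right) - 2 = 46 + 6 i \sqrt{2}$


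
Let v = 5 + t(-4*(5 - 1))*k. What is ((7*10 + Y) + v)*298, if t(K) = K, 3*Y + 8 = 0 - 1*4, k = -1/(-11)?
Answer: 227970/11 ≈ 20725.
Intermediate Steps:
k = 1/11 (k = -1*(-1/11) = 1/11 ≈ 0.090909)
Y = -4 (Y = -8/3 + (0 - 1*4)/3 = -8/3 + (0 - 4)/3 = -8/3 + (1/3)*(-4) = -8/3 - 4/3 = -4)
v = 39/11 (v = 5 - 4*(5 - 1)*(1/11) = 5 - 4*4*(1/11) = 5 - 16*1/11 = 5 - 16/11 = 39/11 ≈ 3.5455)
((7*10 + Y) + v)*298 = ((7*10 - 4) + 39/11)*298 = ((70 - 4) + 39/11)*298 = (66 + 39/11)*298 = (765/11)*298 = 227970/11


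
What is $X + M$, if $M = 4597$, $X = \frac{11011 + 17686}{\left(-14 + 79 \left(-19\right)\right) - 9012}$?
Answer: $\frac{48363922}{10527} \approx 4594.3$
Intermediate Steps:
$X = - \frac{28697}{10527}$ ($X = \frac{28697}{\left(-14 - 1501\right) - 9012} = \frac{28697}{-1515 - 9012} = \frac{28697}{-10527} = 28697 \left(- \frac{1}{10527}\right) = - \frac{28697}{10527} \approx -2.726$)
$X + M = - \frac{28697}{10527} + 4597 = \frac{48363922}{10527}$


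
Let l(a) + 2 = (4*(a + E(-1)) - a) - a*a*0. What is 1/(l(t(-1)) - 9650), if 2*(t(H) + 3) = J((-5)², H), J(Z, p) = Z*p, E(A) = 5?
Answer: -2/19357 ≈ -0.00010332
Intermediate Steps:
t(H) = -3 + 25*H/2 (t(H) = -3 + ((-5)²*H)/2 = -3 + (25*H)/2 = -3 + 25*H/2)
l(a) = 18 + 3*a (l(a) = -2 + ((4*(a + 5) - a) - a*a*0) = -2 + ((4*(5 + a) - a) - a²*0) = -2 + (((20 + 4*a) - a) - 1*0) = -2 + ((20 + 3*a) + 0) = -2 + (20 + 3*a) = 18 + 3*a)
1/(l(t(-1)) - 9650) = 1/((18 + 3*(-3 + (25/2)*(-1))) - 9650) = 1/((18 + 3*(-3 - 25/2)) - 9650) = 1/((18 + 3*(-31/2)) - 9650) = 1/((18 - 93/2) - 9650) = 1/(-57/2 - 9650) = 1/(-19357/2) = -2/19357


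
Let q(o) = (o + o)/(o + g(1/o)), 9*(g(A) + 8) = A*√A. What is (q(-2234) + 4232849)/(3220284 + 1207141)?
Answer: 19214926263073376047897457/20098190334060443290492225 - 89833608*I*√2234/20098190334060443290492225 ≈ 0.95605 - 2.1126e-16*I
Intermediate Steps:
g(A) = -8 + A^(3/2)/9 (g(A) = -8 + (A*√A)/9 = -8 + A^(3/2)/9)
q(o) = 2*o/(-8 + o + (1/o)^(3/2)/9) (q(o) = (o + o)/(o + (-8 + (1/o)^(3/2)/9)) = (2*o)/(-8 + o + (1/o)^(3/2)/9) = 2*o/(-8 + o + (1/o)^(3/2)/9))
(q(-2234) + 4232849)/(3220284 + 1207141) = (18*(-2234)/(-72 + (1/(-2234))^(3/2) + 9*(-2234)) + 4232849)/(3220284 + 1207141) = (18*(-2234)/(-72 + (-1/2234)^(3/2) - 20106) + 4232849)/4427425 = (18*(-2234)/(-72 - I*√2234/4990756 - 20106) + 4232849)*(1/4427425) = (18*(-2234)/(-20178 - I*√2234/4990756) + 4232849)*(1/4427425) = (-40212/(-20178 - I*√2234/4990756) + 4232849)*(1/4427425) = (4232849 - 40212/(-20178 - I*√2234/4990756))*(1/4427425) = 4232849/4427425 - 40212/(4427425*(-20178 - I*√2234/4990756))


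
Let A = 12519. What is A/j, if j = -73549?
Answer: -12519/73549 ≈ -0.17021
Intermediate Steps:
A/j = 12519/(-73549) = 12519*(-1/73549) = -12519/73549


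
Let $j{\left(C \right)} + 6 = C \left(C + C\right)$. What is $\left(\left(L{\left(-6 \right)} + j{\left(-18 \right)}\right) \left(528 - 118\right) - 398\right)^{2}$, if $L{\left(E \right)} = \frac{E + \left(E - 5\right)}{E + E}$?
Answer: $\frac{2497717893889}{36} \approx 6.9381 \cdot 10^{10}$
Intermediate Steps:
$j{\left(C \right)} = -6 + 2 C^{2}$ ($j{\left(C \right)} = -6 + C \left(C + C\right) = -6 + C 2 C = -6 + 2 C^{2}$)
$L{\left(E \right)} = \frac{-5 + 2 E}{2 E}$ ($L{\left(E \right)} = \frac{E + \left(-5 + E\right)}{2 E} = \left(-5 + 2 E\right) \frac{1}{2 E} = \frac{-5 + 2 E}{2 E}$)
$\left(\left(L{\left(-6 \right)} + j{\left(-18 \right)}\right) \left(528 - 118\right) - 398\right)^{2} = \left(\left(\frac{- \frac{5}{2} - 6}{-6} - \left(6 - 2 \left(-18\right)^{2}\right)\right) \left(528 - 118\right) - 398\right)^{2} = \left(\left(\left(- \frac{1}{6}\right) \left(- \frac{17}{2}\right) + \left(-6 + 2 \cdot 324\right)\right) 410 - 398\right)^{2} = \left(\left(\frac{17}{12} + \left(-6 + 648\right)\right) 410 - 398\right)^{2} = \left(\left(\frac{17}{12} + 642\right) 410 - 398\right)^{2} = \left(\frac{7721}{12} \cdot 410 - 398\right)^{2} = \left(\frac{1582805}{6} - 398\right)^{2} = \left(\frac{1580417}{6}\right)^{2} = \frac{2497717893889}{36}$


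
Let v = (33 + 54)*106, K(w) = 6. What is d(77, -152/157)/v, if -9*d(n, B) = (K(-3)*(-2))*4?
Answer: 8/13833 ≈ 0.00057833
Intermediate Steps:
d(n, B) = 16/3 (d(n, B) = -6*(-2)*4/9 = -(-4)*4/3 = -1/9*(-48) = 16/3)
v = 9222 (v = 87*106 = 9222)
d(77, -152/157)/v = (16/3)/9222 = (16/3)*(1/9222) = 8/13833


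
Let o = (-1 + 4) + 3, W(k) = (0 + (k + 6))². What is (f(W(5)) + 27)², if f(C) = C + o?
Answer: 23716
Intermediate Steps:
W(k) = (6 + k)² (W(k) = (0 + (6 + k))² = (6 + k)²)
o = 6 (o = 3 + 3 = 6)
f(C) = 6 + C (f(C) = C + 6 = 6 + C)
(f(W(5)) + 27)² = ((6 + (6 + 5)²) + 27)² = ((6 + 11²) + 27)² = ((6 + 121) + 27)² = (127 + 27)² = 154² = 23716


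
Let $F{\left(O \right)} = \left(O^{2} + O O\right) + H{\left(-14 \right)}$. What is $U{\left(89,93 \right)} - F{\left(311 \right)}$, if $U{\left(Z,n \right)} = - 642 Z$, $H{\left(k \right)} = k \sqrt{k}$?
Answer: $-250580 + 14 i \sqrt{14} \approx -2.5058 \cdot 10^{5} + 52.383 i$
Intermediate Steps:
$H{\left(k \right)} = k^{\frac{3}{2}}$
$F{\left(O \right)} = 2 O^{2} - 14 i \sqrt{14}$ ($F{\left(O \right)} = \left(O^{2} + O O\right) + \left(-14\right)^{\frac{3}{2}} = \left(O^{2} + O^{2}\right) - 14 i \sqrt{14} = 2 O^{2} - 14 i \sqrt{14}$)
$U{\left(89,93 \right)} - F{\left(311 \right)} = \left(-642\right) 89 - \left(2 \cdot 311^{2} - 14 i \sqrt{14}\right) = -57138 - \left(2 \cdot 96721 - 14 i \sqrt{14}\right) = -57138 - \left(193442 - 14 i \sqrt{14}\right) = -250580 + 14 i \sqrt{14}$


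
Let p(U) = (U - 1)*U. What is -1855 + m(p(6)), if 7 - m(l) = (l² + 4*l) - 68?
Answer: -2800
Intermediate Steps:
p(U) = U*(-1 + U) (p(U) = (-1 + U)*U = U*(-1 + U))
m(l) = 75 - l² - 4*l (m(l) = 7 - ((l² + 4*l) - 68) = 7 - (-68 + l² + 4*l) = 7 + (68 - l² - 4*l) = 75 - l² - 4*l)
-1855 + m(p(6)) = -1855 + (75 - (6*(-1 + 6))² - 24*(-1 + 6)) = -1855 + (75 - (6*5)² - 24*5) = -1855 + (75 - 1*30² - 4*30) = -1855 + (75 - 1*900 - 120) = -1855 + (75 - 900 - 120) = -1855 - 945 = -2800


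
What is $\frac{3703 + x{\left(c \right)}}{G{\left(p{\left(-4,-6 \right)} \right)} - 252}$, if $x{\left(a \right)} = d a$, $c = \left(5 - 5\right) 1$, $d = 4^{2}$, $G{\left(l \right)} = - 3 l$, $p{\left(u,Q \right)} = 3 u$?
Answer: $- \frac{3703}{216} \approx -17.144$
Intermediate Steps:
$d = 16$
$c = 0$ ($c = 0 \cdot 1 = 0$)
$x{\left(a \right)} = 16 a$
$\frac{3703 + x{\left(c \right)}}{G{\left(p{\left(-4,-6 \right)} \right)} - 252} = \frac{3703 + 16 \cdot 0}{- 3 \cdot 3 \left(-4\right) - 252} = \frac{3703 + 0}{\left(-3\right) \left(-12\right) - 252} = \frac{3703}{36 - 252} = \frac{3703}{-216} = 3703 \left(- \frac{1}{216}\right) = - \frac{3703}{216}$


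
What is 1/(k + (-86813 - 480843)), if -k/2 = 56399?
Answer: -1/680454 ≈ -1.4696e-6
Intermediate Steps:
k = -112798 (k = -2*56399 = -112798)
1/(k + (-86813 - 480843)) = 1/(-112798 + (-86813 - 480843)) = 1/(-112798 - 567656) = 1/(-680454) = -1/680454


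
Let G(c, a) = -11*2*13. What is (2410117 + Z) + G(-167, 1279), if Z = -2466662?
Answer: -56831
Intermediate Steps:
G(c, a) = -286 (G(c, a) = -22*13 = -286)
(2410117 + Z) + G(-167, 1279) = (2410117 - 2466662) - 286 = -56545 - 286 = -56831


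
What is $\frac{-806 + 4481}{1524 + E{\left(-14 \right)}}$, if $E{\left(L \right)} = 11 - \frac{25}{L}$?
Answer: $\frac{10290}{4303} \approx 2.3914$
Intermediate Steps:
$E{\left(L \right)} = 11 - \frac{25}{L}$
$\frac{-806 + 4481}{1524 + E{\left(-14 \right)}} = \frac{-806 + 4481}{1524 + \left(11 - \frac{25}{-14}\right)} = \frac{3675}{1524 + \left(11 - - \frac{25}{14}\right)} = \frac{3675}{1524 + \left(11 + \frac{25}{14}\right)} = \frac{3675}{1524 + \frac{179}{14}} = \frac{3675}{\frac{21515}{14}} = 3675 \cdot \frac{14}{21515} = \frac{10290}{4303}$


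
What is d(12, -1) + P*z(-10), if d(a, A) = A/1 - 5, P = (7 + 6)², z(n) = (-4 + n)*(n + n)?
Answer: 47314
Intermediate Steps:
z(n) = 2*n*(-4 + n) (z(n) = (-4 + n)*(2*n) = 2*n*(-4 + n))
P = 169 (P = 13² = 169)
d(a, A) = -5 + A (d(a, A) = A*1 - 5 = A - 5 = -5 + A)
d(12, -1) + P*z(-10) = (-5 - 1) + 169*(2*(-10)*(-4 - 10)) = -6 + 169*(2*(-10)*(-14)) = -6 + 169*280 = -6 + 47320 = 47314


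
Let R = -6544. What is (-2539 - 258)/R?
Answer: 2797/6544 ≈ 0.42741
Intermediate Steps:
(-2539 - 258)/R = (-2539 - 258)/(-6544) = -2797*(-1/6544) = 2797/6544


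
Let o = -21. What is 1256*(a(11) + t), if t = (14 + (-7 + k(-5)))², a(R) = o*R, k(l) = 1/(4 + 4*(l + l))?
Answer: -37110875/162 ≈ -2.2908e+5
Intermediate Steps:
k(l) = 1/(4 + 8*l) (k(l) = 1/(4 + 4*(2*l)) = 1/(4 + 8*l))
a(R) = -21*R
t = 63001/1296 (t = (14 + (-7 + 1/(4*(1 + 2*(-5)))))² = (14 + (-7 + 1/(4*(1 - 10))))² = (14 + (-7 + (¼)/(-9)))² = (14 + (-7 + (¼)*(-⅑)))² = (14 + (-7 - 1/36))² = (14 - 253/36)² = (251/36)² = 63001/1296 ≈ 48.612)
1256*(a(11) + t) = 1256*(-21*11 + 63001/1296) = 1256*(-231 + 63001/1296) = 1256*(-236375/1296) = -37110875/162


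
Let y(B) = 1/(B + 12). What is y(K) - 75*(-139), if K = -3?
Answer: 93826/9 ≈ 10425.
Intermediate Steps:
y(B) = 1/(12 + B)
y(K) - 75*(-139) = 1/(12 - 3) - 75*(-139) = 1/9 + 10425 = ⅑ + 10425 = 93826/9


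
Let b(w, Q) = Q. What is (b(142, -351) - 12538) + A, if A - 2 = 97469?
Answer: 84582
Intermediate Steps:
A = 97471 (A = 2 + 97469 = 97471)
(b(142, -351) - 12538) + A = (-351 - 12538) + 97471 = -12889 + 97471 = 84582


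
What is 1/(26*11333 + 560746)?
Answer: 1/855404 ≈ 1.1690e-6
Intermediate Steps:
1/(26*11333 + 560746) = 1/(294658 + 560746) = 1/855404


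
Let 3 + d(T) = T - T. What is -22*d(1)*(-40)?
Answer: -2640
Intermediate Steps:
d(T) = -3 (d(T) = -3 + (T - T) = -3 + 0 = -3)
-22*d(1)*(-40) = -22*(-3)*(-40) = 66*(-40) = -2640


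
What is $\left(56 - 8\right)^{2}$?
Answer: $2304$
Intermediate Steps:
$\left(56 - 8\right)^{2} = 48^{2} = 2304$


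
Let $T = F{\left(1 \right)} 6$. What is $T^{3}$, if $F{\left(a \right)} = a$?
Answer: $216$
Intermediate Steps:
$T = 6$ ($T = 1 \cdot 6 = 6$)
$T^{3} = 6^{3} = 216$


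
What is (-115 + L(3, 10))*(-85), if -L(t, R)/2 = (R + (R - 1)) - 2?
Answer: 12665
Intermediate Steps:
L(t, R) = 6 - 4*R (L(t, R) = -2*((R + (R - 1)) - 2) = -2*((R + (-1 + R)) - 2) = -2*((-1 + 2*R) - 2) = -2*(-3 + 2*R) = 6 - 4*R)
(-115 + L(3, 10))*(-85) = (-115 + (6 - 4*10))*(-85) = (-115 + (6 - 40))*(-85) = (-115 - 34)*(-85) = -149*(-85) = 12665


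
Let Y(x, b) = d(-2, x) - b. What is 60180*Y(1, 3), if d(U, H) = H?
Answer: -120360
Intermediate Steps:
Y(x, b) = x - b
60180*Y(1, 3) = 60180*(1 - 1*3) = 60180*(1 - 3) = 60180*(-2) = -120360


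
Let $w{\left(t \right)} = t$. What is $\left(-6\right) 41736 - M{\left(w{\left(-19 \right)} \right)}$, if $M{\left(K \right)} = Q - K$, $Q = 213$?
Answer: $-250648$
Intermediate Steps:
$M{\left(K \right)} = 213 - K$
$\left(-6\right) 41736 - M{\left(w{\left(-19 \right)} \right)} = \left(-6\right) 41736 - \left(213 - -19\right) = -250416 - \left(213 + 19\right) = -250416 - 232 = -250648$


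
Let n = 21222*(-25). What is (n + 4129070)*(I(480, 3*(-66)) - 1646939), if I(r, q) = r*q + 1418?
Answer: -6263443569720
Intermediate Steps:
n = -530550
I(r, q) = 1418 + q*r (I(r, q) = q*r + 1418 = 1418 + q*r)
(n + 4129070)*(I(480, 3*(-66)) - 1646939) = (-530550 + 4129070)*((1418 + (3*(-66))*480) - 1646939) = 3598520*((1418 - 198*480) - 1646939) = 3598520*((1418 - 95040) - 1646939) = 3598520*(-93622 - 1646939) = 3598520*(-1740561) = -6263443569720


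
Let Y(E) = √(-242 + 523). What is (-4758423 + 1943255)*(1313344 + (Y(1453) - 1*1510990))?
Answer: 556406694528 - 2815168*√281 ≈ 5.5636e+11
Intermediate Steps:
Y(E) = √281
(-4758423 + 1943255)*(1313344 + (Y(1453) - 1*1510990)) = (-4758423 + 1943255)*(1313344 + (√281 - 1*1510990)) = -2815168*(1313344 + (√281 - 1510990)) = -2815168*(1313344 + (-1510990 + √281)) = -2815168*(-197646 + √281) = 556406694528 - 2815168*√281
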